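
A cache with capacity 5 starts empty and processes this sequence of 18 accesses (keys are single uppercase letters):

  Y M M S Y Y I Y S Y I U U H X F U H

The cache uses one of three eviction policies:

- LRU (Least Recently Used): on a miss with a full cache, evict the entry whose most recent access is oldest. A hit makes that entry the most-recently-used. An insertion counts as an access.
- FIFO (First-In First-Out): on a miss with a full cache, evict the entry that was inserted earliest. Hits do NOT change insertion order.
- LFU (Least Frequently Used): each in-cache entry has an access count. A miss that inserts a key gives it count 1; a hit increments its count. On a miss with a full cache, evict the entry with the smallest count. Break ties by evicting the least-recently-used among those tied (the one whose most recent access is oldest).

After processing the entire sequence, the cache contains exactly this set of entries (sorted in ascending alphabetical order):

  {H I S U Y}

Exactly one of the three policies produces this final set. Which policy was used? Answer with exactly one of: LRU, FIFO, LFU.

Simulating under each policy and comparing final sets:
  LRU: final set = {F H I U X} -> differs
  FIFO: final set = {F H I U X} -> differs
  LFU: final set = {H I S U Y} -> MATCHES target
Only LFU produces the target set.

Answer: LFU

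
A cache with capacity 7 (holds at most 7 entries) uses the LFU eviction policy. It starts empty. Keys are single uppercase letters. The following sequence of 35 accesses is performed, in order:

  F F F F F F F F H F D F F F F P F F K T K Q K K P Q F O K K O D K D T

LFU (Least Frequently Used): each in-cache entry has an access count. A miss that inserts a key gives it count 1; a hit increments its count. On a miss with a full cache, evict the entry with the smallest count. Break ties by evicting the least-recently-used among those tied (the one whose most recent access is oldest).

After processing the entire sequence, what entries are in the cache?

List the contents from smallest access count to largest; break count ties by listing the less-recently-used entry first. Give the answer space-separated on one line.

Answer: P Q O T D K F

Derivation:
LFU simulation (capacity=7):
  1. access F: MISS. Cache: [F(c=1)]
  2. access F: HIT, count now 2. Cache: [F(c=2)]
  3. access F: HIT, count now 3. Cache: [F(c=3)]
  4. access F: HIT, count now 4. Cache: [F(c=4)]
  5. access F: HIT, count now 5. Cache: [F(c=5)]
  6. access F: HIT, count now 6. Cache: [F(c=6)]
  7. access F: HIT, count now 7. Cache: [F(c=7)]
  8. access F: HIT, count now 8. Cache: [F(c=8)]
  9. access H: MISS. Cache: [H(c=1) F(c=8)]
  10. access F: HIT, count now 9. Cache: [H(c=1) F(c=9)]
  11. access D: MISS. Cache: [H(c=1) D(c=1) F(c=9)]
  12. access F: HIT, count now 10. Cache: [H(c=1) D(c=1) F(c=10)]
  13. access F: HIT, count now 11. Cache: [H(c=1) D(c=1) F(c=11)]
  14. access F: HIT, count now 12. Cache: [H(c=1) D(c=1) F(c=12)]
  15. access F: HIT, count now 13. Cache: [H(c=1) D(c=1) F(c=13)]
  16. access P: MISS. Cache: [H(c=1) D(c=1) P(c=1) F(c=13)]
  17. access F: HIT, count now 14. Cache: [H(c=1) D(c=1) P(c=1) F(c=14)]
  18. access F: HIT, count now 15. Cache: [H(c=1) D(c=1) P(c=1) F(c=15)]
  19. access K: MISS. Cache: [H(c=1) D(c=1) P(c=1) K(c=1) F(c=15)]
  20. access T: MISS. Cache: [H(c=1) D(c=1) P(c=1) K(c=1) T(c=1) F(c=15)]
  21. access K: HIT, count now 2. Cache: [H(c=1) D(c=1) P(c=1) T(c=1) K(c=2) F(c=15)]
  22. access Q: MISS. Cache: [H(c=1) D(c=1) P(c=1) T(c=1) Q(c=1) K(c=2) F(c=15)]
  23. access K: HIT, count now 3. Cache: [H(c=1) D(c=1) P(c=1) T(c=1) Q(c=1) K(c=3) F(c=15)]
  24. access K: HIT, count now 4. Cache: [H(c=1) D(c=1) P(c=1) T(c=1) Q(c=1) K(c=4) F(c=15)]
  25. access P: HIT, count now 2. Cache: [H(c=1) D(c=1) T(c=1) Q(c=1) P(c=2) K(c=4) F(c=15)]
  26. access Q: HIT, count now 2. Cache: [H(c=1) D(c=1) T(c=1) P(c=2) Q(c=2) K(c=4) F(c=15)]
  27. access F: HIT, count now 16. Cache: [H(c=1) D(c=1) T(c=1) P(c=2) Q(c=2) K(c=4) F(c=16)]
  28. access O: MISS, evict H(c=1). Cache: [D(c=1) T(c=1) O(c=1) P(c=2) Q(c=2) K(c=4) F(c=16)]
  29. access K: HIT, count now 5. Cache: [D(c=1) T(c=1) O(c=1) P(c=2) Q(c=2) K(c=5) F(c=16)]
  30. access K: HIT, count now 6. Cache: [D(c=1) T(c=1) O(c=1) P(c=2) Q(c=2) K(c=6) F(c=16)]
  31. access O: HIT, count now 2. Cache: [D(c=1) T(c=1) P(c=2) Q(c=2) O(c=2) K(c=6) F(c=16)]
  32. access D: HIT, count now 2. Cache: [T(c=1) P(c=2) Q(c=2) O(c=2) D(c=2) K(c=6) F(c=16)]
  33. access K: HIT, count now 7. Cache: [T(c=1) P(c=2) Q(c=2) O(c=2) D(c=2) K(c=7) F(c=16)]
  34. access D: HIT, count now 3. Cache: [T(c=1) P(c=2) Q(c=2) O(c=2) D(c=3) K(c=7) F(c=16)]
  35. access T: HIT, count now 2. Cache: [P(c=2) Q(c=2) O(c=2) T(c=2) D(c=3) K(c=7) F(c=16)]
Total: 27 hits, 8 misses, 1 evictions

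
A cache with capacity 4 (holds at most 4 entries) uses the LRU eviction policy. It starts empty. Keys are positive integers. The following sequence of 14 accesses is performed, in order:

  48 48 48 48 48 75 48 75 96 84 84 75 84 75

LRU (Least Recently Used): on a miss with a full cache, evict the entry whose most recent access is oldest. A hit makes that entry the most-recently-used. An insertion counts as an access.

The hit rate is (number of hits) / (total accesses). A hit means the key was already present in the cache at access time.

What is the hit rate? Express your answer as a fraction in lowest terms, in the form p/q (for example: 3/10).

LRU simulation (capacity=4):
  1. access 48: MISS. Cache (LRU->MRU): [48]
  2. access 48: HIT. Cache (LRU->MRU): [48]
  3. access 48: HIT. Cache (LRU->MRU): [48]
  4. access 48: HIT. Cache (LRU->MRU): [48]
  5. access 48: HIT. Cache (LRU->MRU): [48]
  6. access 75: MISS. Cache (LRU->MRU): [48 75]
  7. access 48: HIT. Cache (LRU->MRU): [75 48]
  8. access 75: HIT. Cache (LRU->MRU): [48 75]
  9. access 96: MISS. Cache (LRU->MRU): [48 75 96]
  10. access 84: MISS. Cache (LRU->MRU): [48 75 96 84]
  11. access 84: HIT. Cache (LRU->MRU): [48 75 96 84]
  12. access 75: HIT. Cache (LRU->MRU): [48 96 84 75]
  13. access 84: HIT. Cache (LRU->MRU): [48 96 75 84]
  14. access 75: HIT. Cache (LRU->MRU): [48 96 84 75]
Total: 10 hits, 4 misses, 0 evictions

Hit rate = 10/14 = 5/7

Answer: 5/7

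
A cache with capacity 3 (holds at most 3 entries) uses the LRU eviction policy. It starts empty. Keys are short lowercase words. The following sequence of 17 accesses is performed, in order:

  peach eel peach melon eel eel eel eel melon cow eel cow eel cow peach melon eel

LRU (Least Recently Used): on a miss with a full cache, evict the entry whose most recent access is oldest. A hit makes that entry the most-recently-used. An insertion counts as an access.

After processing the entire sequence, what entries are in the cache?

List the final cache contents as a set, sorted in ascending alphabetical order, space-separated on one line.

Answer: eel melon peach

Derivation:
LRU simulation (capacity=3):
  1. access peach: MISS. Cache (LRU->MRU): [peach]
  2. access eel: MISS. Cache (LRU->MRU): [peach eel]
  3. access peach: HIT. Cache (LRU->MRU): [eel peach]
  4. access melon: MISS. Cache (LRU->MRU): [eel peach melon]
  5. access eel: HIT. Cache (LRU->MRU): [peach melon eel]
  6. access eel: HIT. Cache (LRU->MRU): [peach melon eel]
  7. access eel: HIT. Cache (LRU->MRU): [peach melon eel]
  8. access eel: HIT. Cache (LRU->MRU): [peach melon eel]
  9. access melon: HIT. Cache (LRU->MRU): [peach eel melon]
  10. access cow: MISS, evict peach. Cache (LRU->MRU): [eel melon cow]
  11. access eel: HIT. Cache (LRU->MRU): [melon cow eel]
  12. access cow: HIT. Cache (LRU->MRU): [melon eel cow]
  13. access eel: HIT. Cache (LRU->MRU): [melon cow eel]
  14. access cow: HIT. Cache (LRU->MRU): [melon eel cow]
  15. access peach: MISS, evict melon. Cache (LRU->MRU): [eel cow peach]
  16. access melon: MISS, evict eel. Cache (LRU->MRU): [cow peach melon]
  17. access eel: MISS, evict cow. Cache (LRU->MRU): [peach melon eel]
Total: 10 hits, 7 misses, 4 evictions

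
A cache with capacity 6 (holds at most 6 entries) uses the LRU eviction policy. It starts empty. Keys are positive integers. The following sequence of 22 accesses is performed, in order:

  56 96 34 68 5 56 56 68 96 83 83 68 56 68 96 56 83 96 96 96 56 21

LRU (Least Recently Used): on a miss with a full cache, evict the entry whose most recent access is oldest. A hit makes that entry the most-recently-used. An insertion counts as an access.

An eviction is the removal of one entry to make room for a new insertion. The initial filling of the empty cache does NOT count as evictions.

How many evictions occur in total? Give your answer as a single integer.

LRU simulation (capacity=6):
  1. access 56: MISS. Cache (LRU->MRU): [56]
  2. access 96: MISS. Cache (LRU->MRU): [56 96]
  3. access 34: MISS. Cache (LRU->MRU): [56 96 34]
  4. access 68: MISS. Cache (LRU->MRU): [56 96 34 68]
  5. access 5: MISS. Cache (LRU->MRU): [56 96 34 68 5]
  6. access 56: HIT. Cache (LRU->MRU): [96 34 68 5 56]
  7. access 56: HIT. Cache (LRU->MRU): [96 34 68 5 56]
  8. access 68: HIT. Cache (LRU->MRU): [96 34 5 56 68]
  9. access 96: HIT. Cache (LRU->MRU): [34 5 56 68 96]
  10. access 83: MISS. Cache (LRU->MRU): [34 5 56 68 96 83]
  11. access 83: HIT. Cache (LRU->MRU): [34 5 56 68 96 83]
  12. access 68: HIT. Cache (LRU->MRU): [34 5 56 96 83 68]
  13. access 56: HIT. Cache (LRU->MRU): [34 5 96 83 68 56]
  14. access 68: HIT. Cache (LRU->MRU): [34 5 96 83 56 68]
  15. access 96: HIT. Cache (LRU->MRU): [34 5 83 56 68 96]
  16. access 56: HIT. Cache (LRU->MRU): [34 5 83 68 96 56]
  17. access 83: HIT. Cache (LRU->MRU): [34 5 68 96 56 83]
  18. access 96: HIT. Cache (LRU->MRU): [34 5 68 56 83 96]
  19. access 96: HIT. Cache (LRU->MRU): [34 5 68 56 83 96]
  20. access 96: HIT. Cache (LRU->MRU): [34 5 68 56 83 96]
  21. access 56: HIT. Cache (LRU->MRU): [34 5 68 83 96 56]
  22. access 21: MISS, evict 34. Cache (LRU->MRU): [5 68 83 96 56 21]
Total: 15 hits, 7 misses, 1 evictions

Answer: 1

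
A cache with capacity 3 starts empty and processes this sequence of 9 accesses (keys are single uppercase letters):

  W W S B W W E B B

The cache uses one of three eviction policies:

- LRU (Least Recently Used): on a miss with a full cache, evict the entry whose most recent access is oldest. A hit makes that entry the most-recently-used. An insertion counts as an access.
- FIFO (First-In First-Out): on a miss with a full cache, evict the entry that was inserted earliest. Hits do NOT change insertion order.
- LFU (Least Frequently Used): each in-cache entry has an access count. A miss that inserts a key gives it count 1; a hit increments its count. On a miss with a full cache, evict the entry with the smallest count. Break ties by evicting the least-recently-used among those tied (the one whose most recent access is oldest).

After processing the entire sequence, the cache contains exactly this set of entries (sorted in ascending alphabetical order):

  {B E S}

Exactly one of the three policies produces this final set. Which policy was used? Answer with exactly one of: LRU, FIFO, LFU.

Simulating under each policy and comparing final sets:
  LRU: final set = {B E W} -> differs
  FIFO: final set = {B E S} -> MATCHES target
  LFU: final set = {B E W} -> differs
Only FIFO produces the target set.

Answer: FIFO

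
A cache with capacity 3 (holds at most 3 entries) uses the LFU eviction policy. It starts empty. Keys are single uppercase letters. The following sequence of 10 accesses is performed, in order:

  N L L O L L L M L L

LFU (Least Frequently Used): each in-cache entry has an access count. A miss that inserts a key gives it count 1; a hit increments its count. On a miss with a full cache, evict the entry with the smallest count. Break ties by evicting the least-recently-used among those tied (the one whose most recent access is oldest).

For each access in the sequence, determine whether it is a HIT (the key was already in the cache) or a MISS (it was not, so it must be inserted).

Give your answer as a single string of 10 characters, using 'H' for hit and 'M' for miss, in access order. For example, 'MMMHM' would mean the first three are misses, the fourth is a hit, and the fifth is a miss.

LFU simulation (capacity=3):
  1. access N: MISS. Cache: [N(c=1)]
  2. access L: MISS. Cache: [N(c=1) L(c=1)]
  3. access L: HIT, count now 2. Cache: [N(c=1) L(c=2)]
  4. access O: MISS. Cache: [N(c=1) O(c=1) L(c=2)]
  5. access L: HIT, count now 3. Cache: [N(c=1) O(c=1) L(c=3)]
  6. access L: HIT, count now 4. Cache: [N(c=1) O(c=1) L(c=4)]
  7. access L: HIT, count now 5. Cache: [N(c=1) O(c=1) L(c=5)]
  8. access M: MISS, evict N(c=1). Cache: [O(c=1) M(c=1) L(c=5)]
  9. access L: HIT, count now 6. Cache: [O(c=1) M(c=1) L(c=6)]
  10. access L: HIT, count now 7. Cache: [O(c=1) M(c=1) L(c=7)]
Total: 6 hits, 4 misses, 1 evictions

Answer: MMHMHHHMHH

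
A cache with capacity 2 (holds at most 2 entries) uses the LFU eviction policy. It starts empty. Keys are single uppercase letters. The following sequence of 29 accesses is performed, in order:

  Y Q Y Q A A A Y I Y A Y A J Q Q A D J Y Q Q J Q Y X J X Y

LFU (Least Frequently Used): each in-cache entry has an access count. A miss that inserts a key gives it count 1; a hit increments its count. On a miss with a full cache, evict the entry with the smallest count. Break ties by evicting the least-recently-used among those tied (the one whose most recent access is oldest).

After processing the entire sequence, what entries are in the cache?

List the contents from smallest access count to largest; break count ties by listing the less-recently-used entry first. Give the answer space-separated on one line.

Answer: Y A

Derivation:
LFU simulation (capacity=2):
  1. access Y: MISS. Cache: [Y(c=1)]
  2. access Q: MISS. Cache: [Y(c=1) Q(c=1)]
  3. access Y: HIT, count now 2. Cache: [Q(c=1) Y(c=2)]
  4. access Q: HIT, count now 2. Cache: [Y(c=2) Q(c=2)]
  5. access A: MISS, evict Y(c=2). Cache: [A(c=1) Q(c=2)]
  6. access A: HIT, count now 2. Cache: [Q(c=2) A(c=2)]
  7. access A: HIT, count now 3. Cache: [Q(c=2) A(c=3)]
  8. access Y: MISS, evict Q(c=2). Cache: [Y(c=1) A(c=3)]
  9. access I: MISS, evict Y(c=1). Cache: [I(c=1) A(c=3)]
  10. access Y: MISS, evict I(c=1). Cache: [Y(c=1) A(c=3)]
  11. access A: HIT, count now 4. Cache: [Y(c=1) A(c=4)]
  12. access Y: HIT, count now 2. Cache: [Y(c=2) A(c=4)]
  13. access A: HIT, count now 5. Cache: [Y(c=2) A(c=5)]
  14. access J: MISS, evict Y(c=2). Cache: [J(c=1) A(c=5)]
  15. access Q: MISS, evict J(c=1). Cache: [Q(c=1) A(c=5)]
  16. access Q: HIT, count now 2. Cache: [Q(c=2) A(c=5)]
  17. access A: HIT, count now 6. Cache: [Q(c=2) A(c=6)]
  18. access D: MISS, evict Q(c=2). Cache: [D(c=1) A(c=6)]
  19. access J: MISS, evict D(c=1). Cache: [J(c=1) A(c=6)]
  20. access Y: MISS, evict J(c=1). Cache: [Y(c=1) A(c=6)]
  21. access Q: MISS, evict Y(c=1). Cache: [Q(c=1) A(c=6)]
  22. access Q: HIT, count now 2. Cache: [Q(c=2) A(c=6)]
  23. access J: MISS, evict Q(c=2). Cache: [J(c=1) A(c=6)]
  24. access Q: MISS, evict J(c=1). Cache: [Q(c=1) A(c=6)]
  25. access Y: MISS, evict Q(c=1). Cache: [Y(c=1) A(c=6)]
  26. access X: MISS, evict Y(c=1). Cache: [X(c=1) A(c=6)]
  27. access J: MISS, evict X(c=1). Cache: [J(c=1) A(c=6)]
  28. access X: MISS, evict J(c=1). Cache: [X(c=1) A(c=6)]
  29. access Y: MISS, evict X(c=1). Cache: [Y(c=1) A(c=6)]
Total: 10 hits, 19 misses, 17 evictions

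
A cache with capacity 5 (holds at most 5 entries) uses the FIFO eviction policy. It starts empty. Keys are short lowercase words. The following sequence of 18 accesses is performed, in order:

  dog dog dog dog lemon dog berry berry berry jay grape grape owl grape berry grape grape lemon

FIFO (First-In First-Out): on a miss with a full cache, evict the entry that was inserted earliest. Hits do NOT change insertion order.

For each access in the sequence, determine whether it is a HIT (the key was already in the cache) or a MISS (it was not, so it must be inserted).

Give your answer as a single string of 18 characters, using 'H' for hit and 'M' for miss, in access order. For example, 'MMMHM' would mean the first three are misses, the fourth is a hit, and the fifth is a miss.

FIFO simulation (capacity=5):
  1. access dog: MISS. Cache (old->new): [dog]
  2. access dog: HIT. Cache (old->new): [dog]
  3. access dog: HIT. Cache (old->new): [dog]
  4. access dog: HIT. Cache (old->new): [dog]
  5. access lemon: MISS. Cache (old->new): [dog lemon]
  6. access dog: HIT. Cache (old->new): [dog lemon]
  7. access berry: MISS. Cache (old->new): [dog lemon berry]
  8. access berry: HIT. Cache (old->new): [dog lemon berry]
  9. access berry: HIT. Cache (old->new): [dog lemon berry]
  10. access jay: MISS. Cache (old->new): [dog lemon berry jay]
  11. access grape: MISS. Cache (old->new): [dog lemon berry jay grape]
  12. access grape: HIT. Cache (old->new): [dog lemon berry jay grape]
  13. access owl: MISS, evict dog. Cache (old->new): [lemon berry jay grape owl]
  14. access grape: HIT. Cache (old->new): [lemon berry jay grape owl]
  15. access berry: HIT. Cache (old->new): [lemon berry jay grape owl]
  16. access grape: HIT. Cache (old->new): [lemon berry jay grape owl]
  17. access grape: HIT. Cache (old->new): [lemon berry jay grape owl]
  18. access lemon: HIT. Cache (old->new): [lemon berry jay grape owl]
Total: 12 hits, 6 misses, 1 evictions

Answer: MHHHMHMHHMMHMHHHHH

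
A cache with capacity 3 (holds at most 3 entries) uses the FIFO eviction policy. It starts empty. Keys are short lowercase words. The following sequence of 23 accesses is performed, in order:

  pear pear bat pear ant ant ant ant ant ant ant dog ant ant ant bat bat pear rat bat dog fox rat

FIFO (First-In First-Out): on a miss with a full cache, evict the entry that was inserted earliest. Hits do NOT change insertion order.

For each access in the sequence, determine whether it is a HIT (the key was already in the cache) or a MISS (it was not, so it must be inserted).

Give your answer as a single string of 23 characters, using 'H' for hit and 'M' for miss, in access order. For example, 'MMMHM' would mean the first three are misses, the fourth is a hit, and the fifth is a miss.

FIFO simulation (capacity=3):
  1. access pear: MISS. Cache (old->new): [pear]
  2. access pear: HIT. Cache (old->new): [pear]
  3. access bat: MISS. Cache (old->new): [pear bat]
  4. access pear: HIT. Cache (old->new): [pear bat]
  5. access ant: MISS. Cache (old->new): [pear bat ant]
  6. access ant: HIT. Cache (old->new): [pear bat ant]
  7. access ant: HIT. Cache (old->new): [pear bat ant]
  8. access ant: HIT. Cache (old->new): [pear bat ant]
  9. access ant: HIT. Cache (old->new): [pear bat ant]
  10. access ant: HIT. Cache (old->new): [pear bat ant]
  11. access ant: HIT. Cache (old->new): [pear bat ant]
  12. access dog: MISS, evict pear. Cache (old->new): [bat ant dog]
  13. access ant: HIT. Cache (old->new): [bat ant dog]
  14. access ant: HIT. Cache (old->new): [bat ant dog]
  15. access ant: HIT. Cache (old->new): [bat ant dog]
  16. access bat: HIT. Cache (old->new): [bat ant dog]
  17. access bat: HIT. Cache (old->new): [bat ant dog]
  18. access pear: MISS, evict bat. Cache (old->new): [ant dog pear]
  19. access rat: MISS, evict ant. Cache (old->new): [dog pear rat]
  20. access bat: MISS, evict dog. Cache (old->new): [pear rat bat]
  21. access dog: MISS, evict pear. Cache (old->new): [rat bat dog]
  22. access fox: MISS, evict rat. Cache (old->new): [bat dog fox]
  23. access rat: MISS, evict bat. Cache (old->new): [dog fox rat]
Total: 13 hits, 10 misses, 7 evictions

Answer: MHMHMHHHHHHMHHHHHMMMMMM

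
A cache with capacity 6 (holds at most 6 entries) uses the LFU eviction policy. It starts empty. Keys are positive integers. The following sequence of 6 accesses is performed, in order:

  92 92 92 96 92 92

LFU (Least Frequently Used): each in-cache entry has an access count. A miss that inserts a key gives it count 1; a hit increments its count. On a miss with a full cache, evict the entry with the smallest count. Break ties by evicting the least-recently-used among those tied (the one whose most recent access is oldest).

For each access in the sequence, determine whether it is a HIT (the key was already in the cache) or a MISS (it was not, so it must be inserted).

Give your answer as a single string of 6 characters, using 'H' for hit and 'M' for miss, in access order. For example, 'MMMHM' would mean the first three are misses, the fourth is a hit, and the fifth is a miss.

Answer: MHHMHH

Derivation:
LFU simulation (capacity=6):
  1. access 92: MISS. Cache: [92(c=1)]
  2. access 92: HIT, count now 2. Cache: [92(c=2)]
  3. access 92: HIT, count now 3. Cache: [92(c=3)]
  4. access 96: MISS. Cache: [96(c=1) 92(c=3)]
  5. access 92: HIT, count now 4. Cache: [96(c=1) 92(c=4)]
  6. access 92: HIT, count now 5. Cache: [96(c=1) 92(c=5)]
Total: 4 hits, 2 misses, 0 evictions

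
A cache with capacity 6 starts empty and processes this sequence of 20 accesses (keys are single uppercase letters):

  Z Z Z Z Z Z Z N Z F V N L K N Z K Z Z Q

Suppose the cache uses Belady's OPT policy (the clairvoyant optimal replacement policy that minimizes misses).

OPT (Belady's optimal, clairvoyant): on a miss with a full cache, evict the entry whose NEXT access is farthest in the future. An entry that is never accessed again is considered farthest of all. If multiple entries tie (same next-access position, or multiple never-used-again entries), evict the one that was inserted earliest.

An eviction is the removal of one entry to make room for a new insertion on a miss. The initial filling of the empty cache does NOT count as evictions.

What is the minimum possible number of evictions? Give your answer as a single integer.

Answer: 1

Derivation:
OPT (Belady) simulation (capacity=6):
  1. access Z: MISS. Cache: [Z]
  2. access Z: HIT. Next use of Z: step 3. Cache: [Z]
  3. access Z: HIT. Next use of Z: step 4. Cache: [Z]
  4. access Z: HIT. Next use of Z: step 5. Cache: [Z]
  5. access Z: HIT. Next use of Z: step 6. Cache: [Z]
  6. access Z: HIT. Next use of Z: step 7. Cache: [Z]
  7. access Z: HIT. Next use of Z: step 9. Cache: [Z]
  8. access N: MISS. Cache: [Z N]
  9. access Z: HIT. Next use of Z: step 16. Cache: [Z N]
  10. access F: MISS. Cache: [Z N F]
  11. access V: MISS. Cache: [Z N F V]
  12. access N: HIT. Next use of N: step 15. Cache: [Z N F V]
  13. access L: MISS. Cache: [Z N F V L]
  14. access K: MISS. Cache: [Z N F V L K]
  15. access N: HIT. Next use of N: never. Cache: [Z N F V L K]
  16. access Z: HIT. Next use of Z: step 18. Cache: [Z N F V L K]
  17. access K: HIT. Next use of K: never. Cache: [Z N F V L K]
  18. access Z: HIT. Next use of Z: step 19. Cache: [Z N F V L K]
  19. access Z: HIT. Next use of Z: never. Cache: [Z N F V L K]
  20. access Q: MISS, evict Z (next use: never). Cache: [N F V L K Q]
Total: 13 hits, 7 misses, 1 evictions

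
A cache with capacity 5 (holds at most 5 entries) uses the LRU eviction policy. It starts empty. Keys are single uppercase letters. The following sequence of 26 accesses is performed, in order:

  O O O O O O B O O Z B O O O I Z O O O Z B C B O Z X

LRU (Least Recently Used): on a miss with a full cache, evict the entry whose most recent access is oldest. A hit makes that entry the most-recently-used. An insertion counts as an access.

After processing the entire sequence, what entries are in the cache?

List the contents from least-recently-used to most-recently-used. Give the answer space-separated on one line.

Answer: C B O Z X

Derivation:
LRU simulation (capacity=5):
  1. access O: MISS. Cache (LRU->MRU): [O]
  2. access O: HIT. Cache (LRU->MRU): [O]
  3. access O: HIT. Cache (LRU->MRU): [O]
  4. access O: HIT. Cache (LRU->MRU): [O]
  5. access O: HIT. Cache (LRU->MRU): [O]
  6. access O: HIT. Cache (LRU->MRU): [O]
  7. access B: MISS. Cache (LRU->MRU): [O B]
  8. access O: HIT. Cache (LRU->MRU): [B O]
  9. access O: HIT. Cache (LRU->MRU): [B O]
  10. access Z: MISS. Cache (LRU->MRU): [B O Z]
  11. access B: HIT. Cache (LRU->MRU): [O Z B]
  12. access O: HIT. Cache (LRU->MRU): [Z B O]
  13. access O: HIT. Cache (LRU->MRU): [Z B O]
  14. access O: HIT. Cache (LRU->MRU): [Z B O]
  15. access I: MISS. Cache (LRU->MRU): [Z B O I]
  16. access Z: HIT. Cache (LRU->MRU): [B O I Z]
  17. access O: HIT. Cache (LRU->MRU): [B I Z O]
  18. access O: HIT. Cache (LRU->MRU): [B I Z O]
  19. access O: HIT. Cache (LRU->MRU): [B I Z O]
  20. access Z: HIT. Cache (LRU->MRU): [B I O Z]
  21. access B: HIT. Cache (LRU->MRU): [I O Z B]
  22. access C: MISS. Cache (LRU->MRU): [I O Z B C]
  23. access B: HIT. Cache (LRU->MRU): [I O Z C B]
  24. access O: HIT. Cache (LRU->MRU): [I Z C B O]
  25. access Z: HIT. Cache (LRU->MRU): [I C B O Z]
  26. access X: MISS, evict I. Cache (LRU->MRU): [C B O Z X]
Total: 20 hits, 6 misses, 1 evictions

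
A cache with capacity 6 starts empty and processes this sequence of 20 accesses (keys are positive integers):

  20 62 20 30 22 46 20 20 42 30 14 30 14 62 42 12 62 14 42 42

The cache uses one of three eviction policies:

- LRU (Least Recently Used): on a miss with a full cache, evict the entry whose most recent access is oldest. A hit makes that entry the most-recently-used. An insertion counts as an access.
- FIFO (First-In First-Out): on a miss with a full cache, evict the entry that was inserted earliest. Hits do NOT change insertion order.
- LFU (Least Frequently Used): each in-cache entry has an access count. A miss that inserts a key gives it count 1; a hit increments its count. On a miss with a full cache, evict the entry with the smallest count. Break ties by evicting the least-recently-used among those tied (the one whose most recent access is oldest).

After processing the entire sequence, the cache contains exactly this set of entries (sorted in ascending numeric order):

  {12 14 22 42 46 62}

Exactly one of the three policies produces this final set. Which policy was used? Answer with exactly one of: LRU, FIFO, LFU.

Simulating under each policy and comparing final sets:
  LRU: final set = {12 14 20 30 42 62} -> differs
  FIFO: final set = {12 14 22 42 46 62} -> MATCHES target
  LFU: final set = {12 14 20 30 42 62} -> differs
Only FIFO produces the target set.

Answer: FIFO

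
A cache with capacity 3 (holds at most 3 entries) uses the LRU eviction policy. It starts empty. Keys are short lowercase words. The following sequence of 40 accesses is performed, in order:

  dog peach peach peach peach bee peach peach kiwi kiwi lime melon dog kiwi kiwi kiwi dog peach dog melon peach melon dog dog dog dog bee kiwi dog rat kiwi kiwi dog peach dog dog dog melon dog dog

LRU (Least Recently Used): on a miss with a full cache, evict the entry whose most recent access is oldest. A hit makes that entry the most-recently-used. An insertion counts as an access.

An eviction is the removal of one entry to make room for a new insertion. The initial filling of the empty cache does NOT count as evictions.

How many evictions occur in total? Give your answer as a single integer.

Answer: 12

Derivation:
LRU simulation (capacity=3):
  1. access dog: MISS. Cache (LRU->MRU): [dog]
  2. access peach: MISS. Cache (LRU->MRU): [dog peach]
  3. access peach: HIT. Cache (LRU->MRU): [dog peach]
  4. access peach: HIT. Cache (LRU->MRU): [dog peach]
  5. access peach: HIT. Cache (LRU->MRU): [dog peach]
  6. access bee: MISS. Cache (LRU->MRU): [dog peach bee]
  7. access peach: HIT. Cache (LRU->MRU): [dog bee peach]
  8. access peach: HIT. Cache (LRU->MRU): [dog bee peach]
  9. access kiwi: MISS, evict dog. Cache (LRU->MRU): [bee peach kiwi]
  10. access kiwi: HIT. Cache (LRU->MRU): [bee peach kiwi]
  11. access lime: MISS, evict bee. Cache (LRU->MRU): [peach kiwi lime]
  12. access melon: MISS, evict peach. Cache (LRU->MRU): [kiwi lime melon]
  13. access dog: MISS, evict kiwi. Cache (LRU->MRU): [lime melon dog]
  14. access kiwi: MISS, evict lime. Cache (LRU->MRU): [melon dog kiwi]
  15. access kiwi: HIT. Cache (LRU->MRU): [melon dog kiwi]
  16. access kiwi: HIT. Cache (LRU->MRU): [melon dog kiwi]
  17. access dog: HIT. Cache (LRU->MRU): [melon kiwi dog]
  18. access peach: MISS, evict melon. Cache (LRU->MRU): [kiwi dog peach]
  19. access dog: HIT. Cache (LRU->MRU): [kiwi peach dog]
  20. access melon: MISS, evict kiwi. Cache (LRU->MRU): [peach dog melon]
  21. access peach: HIT. Cache (LRU->MRU): [dog melon peach]
  22. access melon: HIT. Cache (LRU->MRU): [dog peach melon]
  23. access dog: HIT. Cache (LRU->MRU): [peach melon dog]
  24. access dog: HIT. Cache (LRU->MRU): [peach melon dog]
  25. access dog: HIT. Cache (LRU->MRU): [peach melon dog]
  26. access dog: HIT. Cache (LRU->MRU): [peach melon dog]
  27. access bee: MISS, evict peach. Cache (LRU->MRU): [melon dog bee]
  28. access kiwi: MISS, evict melon. Cache (LRU->MRU): [dog bee kiwi]
  29. access dog: HIT. Cache (LRU->MRU): [bee kiwi dog]
  30. access rat: MISS, evict bee. Cache (LRU->MRU): [kiwi dog rat]
  31. access kiwi: HIT. Cache (LRU->MRU): [dog rat kiwi]
  32. access kiwi: HIT. Cache (LRU->MRU): [dog rat kiwi]
  33. access dog: HIT. Cache (LRU->MRU): [rat kiwi dog]
  34. access peach: MISS, evict rat. Cache (LRU->MRU): [kiwi dog peach]
  35. access dog: HIT. Cache (LRU->MRU): [kiwi peach dog]
  36. access dog: HIT. Cache (LRU->MRU): [kiwi peach dog]
  37. access dog: HIT. Cache (LRU->MRU): [kiwi peach dog]
  38. access melon: MISS, evict kiwi. Cache (LRU->MRU): [peach dog melon]
  39. access dog: HIT. Cache (LRU->MRU): [peach melon dog]
  40. access dog: HIT. Cache (LRU->MRU): [peach melon dog]
Total: 25 hits, 15 misses, 12 evictions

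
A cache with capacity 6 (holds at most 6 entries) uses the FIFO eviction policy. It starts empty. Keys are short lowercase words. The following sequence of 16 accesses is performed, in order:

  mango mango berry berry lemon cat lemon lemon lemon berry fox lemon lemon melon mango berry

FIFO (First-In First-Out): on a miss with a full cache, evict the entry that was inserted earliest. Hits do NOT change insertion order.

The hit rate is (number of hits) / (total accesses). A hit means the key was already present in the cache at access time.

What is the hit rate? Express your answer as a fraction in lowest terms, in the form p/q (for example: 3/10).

Answer: 5/8

Derivation:
FIFO simulation (capacity=6):
  1. access mango: MISS. Cache (old->new): [mango]
  2. access mango: HIT. Cache (old->new): [mango]
  3. access berry: MISS. Cache (old->new): [mango berry]
  4. access berry: HIT. Cache (old->new): [mango berry]
  5. access lemon: MISS. Cache (old->new): [mango berry lemon]
  6. access cat: MISS. Cache (old->new): [mango berry lemon cat]
  7. access lemon: HIT. Cache (old->new): [mango berry lemon cat]
  8. access lemon: HIT. Cache (old->new): [mango berry lemon cat]
  9. access lemon: HIT. Cache (old->new): [mango berry lemon cat]
  10. access berry: HIT. Cache (old->new): [mango berry lemon cat]
  11. access fox: MISS. Cache (old->new): [mango berry lemon cat fox]
  12. access lemon: HIT. Cache (old->new): [mango berry lemon cat fox]
  13. access lemon: HIT. Cache (old->new): [mango berry lemon cat fox]
  14. access melon: MISS. Cache (old->new): [mango berry lemon cat fox melon]
  15. access mango: HIT. Cache (old->new): [mango berry lemon cat fox melon]
  16. access berry: HIT. Cache (old->new): [mango berry lemon cat fox melon]
Total: 10 hits, 6 misses, 0 evictions

Hit rate = 10/16 = 5/8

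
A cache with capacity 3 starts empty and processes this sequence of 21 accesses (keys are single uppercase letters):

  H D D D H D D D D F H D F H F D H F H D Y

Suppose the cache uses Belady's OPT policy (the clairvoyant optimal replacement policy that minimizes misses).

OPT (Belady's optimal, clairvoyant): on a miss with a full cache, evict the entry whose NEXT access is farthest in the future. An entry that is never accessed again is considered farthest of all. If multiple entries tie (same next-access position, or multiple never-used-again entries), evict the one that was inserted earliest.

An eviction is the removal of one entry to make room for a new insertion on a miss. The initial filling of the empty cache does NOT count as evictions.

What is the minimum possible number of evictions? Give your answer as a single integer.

Answer: 1

Derivation:
OPT (Belady) simulation (capacity=3):
  1. access H: MISS. Cache: [H]
  2. access D: MISS. Cache: [H D]
  3. access D: HIT. Next use of D: step 4. Cache: [H D]
  4. access D: HIT. Next use of D: step 6. Cache: [H D]
  5. access H: HIT. Next use of H: step 11. Cache: [H D]
  6. access D: HIT. Next use of D: step 7. Cache: [H D]
  7. access D: HIT. Next use of D: step 8. Cache: [H D]
  8. access D: HIT. Next use of D: step 9. Cache: [H D]
  9. access D: HIT. Next use of D: step 12. Cache: [H D]
  10. access F: MISS. Cache: [H D F]
  11. access H: HIT. Next use of H: step 14. Cache: [H D F]
  12. access D: HIT. Next use of D: step 16. Cache: [H D F]
  13. access F: HIT. Next use of F: step 15. Cache: [H D F]
  14. access H: HIT. Next use of H: step 17. Cache: [H D F]
  15. access F: HIT. Next use of F: step 18. Cache: [H D F]
  16. access D: HIT. Next use of D: step 20. Cache: [H D F]
  17. access H: HIT. Next use of H: step 19. Cache: [H D F]
  18. access F: HIT. Next use of F: never. Cache: [H D F]
  19. access H: HIT. Next use of H: never. Cache: [H D F]
  20. access D: HIT. Next use of D: never. Cache: [H D F]
  21. access Y: MISS, evict H (next use: never). Cache: [D F Y]
Total: 17 hits, 4 misses, 1 evictions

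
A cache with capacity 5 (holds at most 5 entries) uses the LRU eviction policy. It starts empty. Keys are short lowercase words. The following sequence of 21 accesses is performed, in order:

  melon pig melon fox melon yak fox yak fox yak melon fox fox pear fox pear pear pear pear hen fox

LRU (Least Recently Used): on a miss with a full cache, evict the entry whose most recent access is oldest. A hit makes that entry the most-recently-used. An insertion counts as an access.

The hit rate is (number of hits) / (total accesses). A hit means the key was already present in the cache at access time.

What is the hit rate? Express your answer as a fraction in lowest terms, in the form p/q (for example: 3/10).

LRU simulation (capacity=5):
  1. access melon: MISS. Cache (LRU->MRU): [melon]
  2. access pig: MISS. Cache (LRU->MRU): [melon pig]
  3. access melon: HIT. Cache (LRU->MRU): [pig melon]
  4. access fox: MISS. Cache (LRU->MRU): [pig melon fox]
  5. access melon: HIT. Cache (LRU->MRU): [pig fox melon]
  6. access yak: MISS. Cache (LRU->MRU): [pig fox melon yak]
  7. access fox: HIT. Cache (LRU->MRU): [pig melon yak fox]
  8. access yak: HIT. Cache (LRU->MRU): [pig melon fox yak]
  9. access fox: HIT. Cache (LRU->MRU): [pig melon yak fox]
  10. access yak: HIT. Cache (LRU->MRU): [pig melon fox yak]
  11. access melon: HIT. Cache (LRU->MRU): [pig fox yak melon]
  12. access fox: HIT. Cache (LRU->MRU): [pig yak melon fox]
  13. access fox: HIT. Cache (LRU->MRU): [pig yak melon fox]
  14. access pear: MISS. Cache (LRU->MRU): [pig yak melon fox pear]
  15. access fox: HIT. Cache (LRU->MRU): [pig yak melon pear fox]
  16. access pear: HIT. Cache (LRU->MRU): [pig yak melon fox pear]
  17. access pear: HIT. Cache (LRU->MRU): [pig yak melon fox pear]
  18. access pear: HIT. Cache (LRU->MRU): [pig yak melon fox pear]
  19. access pear: HIT. Cache (LRU->MRU): [pig yak melon fox pear]
  20. access hen: MISS, evict pig. Cache (LRU->MRU): [yak melon fox pear hen]
  21. access fox: HIT. Cache (LRU->MRU): [yak melon pear hen fox]
Total: 15 hits, 6 misses, 1 evictions

Hit rate = 15/21 = 5/7

Answer: 5/7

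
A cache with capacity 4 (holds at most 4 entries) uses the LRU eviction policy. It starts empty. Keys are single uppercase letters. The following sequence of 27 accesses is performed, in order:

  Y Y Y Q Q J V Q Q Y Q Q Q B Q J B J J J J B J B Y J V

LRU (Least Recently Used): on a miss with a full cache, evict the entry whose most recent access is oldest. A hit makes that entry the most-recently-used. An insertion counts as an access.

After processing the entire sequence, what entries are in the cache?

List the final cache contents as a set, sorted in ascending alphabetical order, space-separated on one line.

LRU simulation (capacity=4):
  1. access Y: MISS. Cache (LRU->MRU): [Y]
  2. access Y: HIT. Cache (LRU->MRU): [Y]
  3. access Y: HIT. Cache (LRU->MRU): [Y]
  4. access Q: MISS. Cache (LRU->MRU): [Y Q]
  5. access Q: HIT. Cache (LRU->MRU): [Y Q]
  6. access J: MISS. Cache (LRU->MRU): [Y Q J]
  7. access V: MISS. Cache (LRU->MRU): [Y Q J V]
  8. access Q: HIT. Cache (LRU->MRU): [Y J V Q]
  9. access Q: HIT. Cache (LRU->MRU): [Y J V Q]
  10. access Y: HIT. Cache (LRU->MRU): [J V Q Y]
  11. access Q: HIT. Cache (LRU->MRU): [J V Y Q]
  12. access Q: HIT. Cache (LRU->MRU): [J V Y Q]
  13. access Q: HIT. Cache (LRU->MRU): [J V Y Q]
  14. access B: MISS, evict J. Cache (LRU->MRU): [V Y Q B]
  15. access Q: HIT. Cache (LRU->MRU): [V Y B Q]
  16. access J: MISS, evict V. Cache (LRU->MRU): [Y B Q J]
  17. access B: HIT. Cache (LRU->MRU): [Y Q J B]
  18. access J: HIT. Cache (LRU->MRU): [Y Q B J]
  19. access J: HIT. Cache (LRU->MRU): [Y Q B J]
  20. access J: HIT. Cache (LRU->MRU): [Y Q B J]
  21. access J: HIT. Cache (LRU->MRU): [Y Q B J]
  22. access B: HIT. Cache (LRU->MRU): [Y Q J B]
  23. access J: HIT. Cache (LRU->MRU): [Y Q B J]
  24. access B: HIT. Cache (LRU->MRU): [Y Q J B]
  25. access Y: HIT. Cache (LRU->MRU): [Q J B Y]
  26. access J: HIT. Cache (LRU->MRU): [Q B Y J]
  27. access V: MISS, evict Q. Cache (LRU->MRU): [B Y J V]
Total: 20 hits, 7 misses, 3 evictions

Answer: B J V Y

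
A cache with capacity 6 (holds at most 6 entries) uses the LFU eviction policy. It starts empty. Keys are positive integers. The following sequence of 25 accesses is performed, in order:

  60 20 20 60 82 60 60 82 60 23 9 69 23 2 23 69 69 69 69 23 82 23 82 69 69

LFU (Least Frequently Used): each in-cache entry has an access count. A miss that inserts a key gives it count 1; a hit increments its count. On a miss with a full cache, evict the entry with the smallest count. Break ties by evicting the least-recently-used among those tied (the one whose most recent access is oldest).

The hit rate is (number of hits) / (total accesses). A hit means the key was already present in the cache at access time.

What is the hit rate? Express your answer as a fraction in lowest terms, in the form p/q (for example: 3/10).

Answer: 18/25

Derivation:
LFU simulation (capacity=6):
  1. access 60: MISS. Cache: [60(c=1)]
  2. access 20: MISS. Cache: [60(c=1) 20(c=1)]
  3. access 20: HIT, count now 2. Cache: [60(c=1) 20(c=2)]
  4. access 60: HIT, count now 2. Cache: [20(c=2) 60(c=2)]
  5. access 82: MISS. Cache: [82(c=1) 20(c=2) 60(c=2)]
  6. access 60: HIT, count now 3. Cache: [82(c=1) 20(c=2) 60(c=3)]
  7. access 60: HIT, count now 4. Cache: [82(c=1) 20(c=2) 60(c=4)]
  8. access 82: HIT, count now 2. Cache: [20(c=2) 82(c=2) 60(c=4)]
  9. access 60: HIT, count now 5. Cache: [20(c=2) 82(c=2) 60(c=5)]
  10. access 23: MISS. Cache: [23(c=1) 20(c=2) 82(c=2) 60(c=5)]
  11. access 9: MISS. Cache: [23(c=1) 9(c=1) 20(c=2) 82(c=2) 60(c=5)]
  12. access 69: MISS. Cache: [23(c=1) 9(c=1) 69(c=1) 20(c=2) 82(c=2) 60(c=5)]
  13. access 23: HIT, count now 2. Cache: [9(c=1) 69(c=1) 20(c=2) 82(c=2) 23(c=2) 60(c=5)]
  14. access 2: MISS, evict 9(c=1). Cache: [69(c=1) 2(c=1) 20(c=2) 82(c=2) 23(c=2) 60(c=5)]
  15. access 23: HIT, count now 3. Cache: [69(c=1) 2(c=1) 20(c=2) 82(c=2) 23(c=3) 60(c=5)]
  16. access 69: HIT, count now 2. Cache: [2(c=1) 20(c=2) 82(c=2) 69(c=2) 23(c=3) 60(c=5)]
  17. access 69: HIT, count now 3. Cache: [2(c=1) 20(c=2) 82(c=2) 23(c=3) 69(c=3) 60(c=5)]
  18. access 69: HIT, count now 4. Cache: [2(c=1) 20(c=2) 82(c=2) 23(c=3) 69(c=4) 60(c=5)]
  19. access 69: HIT, count now 5. Cache: [2(c=1) 20(c=2) 82(c=2) 23(c=3) 60(c=5) 69(c=5)]
  20. access 23: HIT, count now 4. Cache: [2(c=1) 20(c=2) 82(c=2) 23(c=4) 60(c=5) 69(c=5)]
  21. access 82: HIT, count now 3. Cache: [2(c=1) 20(c=2) 82(c=3) 23(c=4) 60(c=5) 69(c=5)]
  22. access 23: HIT, count now 5. Cache: [2(c=1) 20(c=2) 82(c=3) 60(c=5) 69(c=5) 23(c=5)]
  23. access 82: HIT, count now 4. Cache: [2(c=1) 20(c=2) 82(c=4) 60(c=5) 69(c=5) 23(c=5)]
  24. access 69: HIT, count now 6. Cache: [2(c=1) 20(c=2) 82(c=4) 60(c=5) 23(c=5) 69(c=6)]
  25. access 69: HIT, count now 7. Cache: [2(c=1) 20(c=2) 82(c=4) 60(c=5) 23(c=5) 69(c=7)]
Total: 18 hits, 7 misses, 1 evictions

Hit rate = 18/25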